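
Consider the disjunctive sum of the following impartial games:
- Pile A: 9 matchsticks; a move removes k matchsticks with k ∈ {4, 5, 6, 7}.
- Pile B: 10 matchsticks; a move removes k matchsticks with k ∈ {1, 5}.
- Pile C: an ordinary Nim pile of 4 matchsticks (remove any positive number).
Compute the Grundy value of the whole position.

6

For pile A, compute g(0), g(1), … with moves {4, 5, 6, 7}:
k:     0  1  2  3  4  5  6  7  8  9
g(k):  0  0  0  0  1  1  1  1  2  2
So g(9) = 2.
Build the Grundy sequence for pile B with g(k) = mex{g(k−s) : s ∈ {1, 5}, s ≤ k}:
k:     0  1  2  3  4  5  6  7  8  9 10
g(k):  0  1  0  1  0  1  0  1  0  1  0
So g(10) = 0.
Pile C is a plain Nim pile of size 4, so its Grundy value is 4.
By the Sprague-Grundy theorem, the Grundy value of a sum of independent games is the XOR of the component values.
Combined value = 2 ⊕ 0 ⊕ 4 = 6.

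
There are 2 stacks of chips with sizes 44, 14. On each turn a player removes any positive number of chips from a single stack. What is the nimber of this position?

34

Compute the nim-sum pairwise:
44 XOR 14 = 34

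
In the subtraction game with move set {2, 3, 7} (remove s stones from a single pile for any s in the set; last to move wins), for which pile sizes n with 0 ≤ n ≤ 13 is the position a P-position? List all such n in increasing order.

0, 1, 5, 6, 10, 11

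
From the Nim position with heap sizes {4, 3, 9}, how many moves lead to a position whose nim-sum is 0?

1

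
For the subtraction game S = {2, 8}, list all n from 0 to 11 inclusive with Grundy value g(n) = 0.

0, 1, 4, 5, 10, 11

Build the Grundy sequence with g(k) = mex{g(k−s) : s ∈ {2, 8}, s ≤ k}:
k:     0  1  2  3  4  5  6  7  8  9 10 11
g(k):  0  0  1  1  0  0  1  1  2  2  0  0
The P-positions (g = 0) in 0..11 are 0, 1, 4, 5, 10, 11.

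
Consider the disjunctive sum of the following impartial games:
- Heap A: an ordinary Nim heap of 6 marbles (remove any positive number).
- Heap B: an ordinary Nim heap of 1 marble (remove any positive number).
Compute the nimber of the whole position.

7

Heap A is a plain Nim heap of size 6, so its Grundy value is 6.
Heap B is a plain Nim heap of size 1, so its Grundy value is 1.
The value of a disjunctive sum is the nim-sum of the parts.
Combined value = 6 XOR 1 = 7.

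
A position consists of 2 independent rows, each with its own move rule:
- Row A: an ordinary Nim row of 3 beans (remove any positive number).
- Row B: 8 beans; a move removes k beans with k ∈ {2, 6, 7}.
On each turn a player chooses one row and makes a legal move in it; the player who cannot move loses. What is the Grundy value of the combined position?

1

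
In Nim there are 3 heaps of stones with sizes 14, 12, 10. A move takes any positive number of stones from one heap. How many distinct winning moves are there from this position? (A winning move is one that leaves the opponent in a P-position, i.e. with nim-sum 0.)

Nim-sum: 14 ^ 12 ^ 10 = 8.
The overall nim-sum is X = 8. A heap of size p has a winning move iff p XOR X < p (reduce it to p XOR X).
  14: 14 XOR 8 = 6 < 14 — winning move (to 6).
  12: 12 XOR 8 = 4 < 12 — winning move (to 4).
  10: 10 XOR 8 = 2 < 10 — winning move (to 2).
That gives 3 winning moves.

3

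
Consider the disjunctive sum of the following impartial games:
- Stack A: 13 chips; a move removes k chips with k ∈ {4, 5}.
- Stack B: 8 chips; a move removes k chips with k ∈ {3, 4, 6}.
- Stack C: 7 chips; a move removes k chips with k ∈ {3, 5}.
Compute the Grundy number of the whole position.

1

Grundy values for stack A (subtraction set {4, 5}):
k:     0  1  2  3  4  5  6  7  8  9 10 11 12 13
g(k):  0  0  0  0  1  1  1  1  2  0  0  0  0  1
So g(13) = 1.
Grundy values for stack B (subtraction set {3, 4, 6}):
k:     0  1  2  3  4  5  6  7  8
g(k):  0  0  0  1  1  1  2  2  2
So g(8) = 2.
For stack C, compute g(0), g(1), … with moves {3, 5}:
k:     0  1  2  3  4  5  6  7
g(k):  0  0  0  1  1  1  2  2
So g(7) = 2.
By the Sprague-Grundy theorem, the Grundy value of a sum of independent games is the XOR of the component values.
Combined value = 1 ⊕ 2 ⊕ 2 = 1.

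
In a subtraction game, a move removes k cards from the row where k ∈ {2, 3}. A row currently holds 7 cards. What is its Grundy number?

Build the Grundy sequence with g(k) = mex{g(k−s) : s ∈ {2, 3}, s ≤ k}:
k:     0  1  2  3  4  5  6  7
g(k):  0  0  1  1  2  0  0  1
So g(7) = 1.

1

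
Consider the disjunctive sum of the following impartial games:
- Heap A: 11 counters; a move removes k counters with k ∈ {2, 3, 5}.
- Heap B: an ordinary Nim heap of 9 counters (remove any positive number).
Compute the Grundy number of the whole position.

11

For heap A, compute g(0), g(1), … with moves {2, 3, 5}:
k:     0  1  2  3  4  5  6  7  8  9 10 11
g(k):  0  0  1  1  2  2  3  0  0  1  1  2
So g(11) = 2.
Heap B is a plain Nim heap of size 9, so its Grundy value is 9.
By the Sprague-Grundy theorem, the Grundy value of a sum of independent games is the XOR of the component values.
Combined value = 2 ⊕ 9 = 11.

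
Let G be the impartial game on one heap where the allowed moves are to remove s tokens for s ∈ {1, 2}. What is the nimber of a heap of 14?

2

Build the Grundy sequence with g(k) = mex{g(k−s) : s ∈ {1, 2}, s ≤ k}:
g(0) = mex{} = 0
g(1) = mex{0} = 1
g(2) = mex{0,1} = 2
g(3) = mex{1,2} = 0
g(4) = mex{0,2} = 1
g(5) = mex{0,1} = 2
g(6) = mex{1,2} = 0
g(7) = mex{0,2} = 1
g(8) = mex{0,1} = 2
g(9) = mex{1,2} = 0
g(10) = mex{0,2} = 1
g(11) = mex{0,1} = 2
g(12) = mex{1,2} = 0
g(13) = mex{0,2} = 1
g(14) = mex{0,1} = 2
So g(14) = 2.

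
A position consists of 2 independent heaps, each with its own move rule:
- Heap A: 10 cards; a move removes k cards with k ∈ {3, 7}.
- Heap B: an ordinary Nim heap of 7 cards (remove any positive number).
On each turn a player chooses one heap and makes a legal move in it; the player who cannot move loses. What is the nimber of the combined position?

Grundy values for heap A (subtraction set {3, 7}):
k:     0  1  2  3  4  5  6  7  8  9 10
g(k):  0  0  0  1  1  1  0  2  2  1  0
So g(10) = 0.
Heap B is a plain Nim heap of size 7, so its Grundy value is 7.
The value of a disjunctive sum is the nim-sum of the parts.
Combined value = 0 ⊕ 7 = 7.

7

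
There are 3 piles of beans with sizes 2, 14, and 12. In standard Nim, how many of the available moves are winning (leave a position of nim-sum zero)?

0

Nim-sum: 2 ^ 14 ^ 12 = 0.
The nim-sum is already 0, so every move leaves a nonzero nim-sum — there are no winning moves.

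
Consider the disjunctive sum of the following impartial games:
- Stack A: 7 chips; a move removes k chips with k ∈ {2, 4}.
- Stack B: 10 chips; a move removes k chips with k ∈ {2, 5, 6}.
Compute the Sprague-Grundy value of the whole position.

Build the Grundy sequence for stack A with g(k) = mex{g(k−s) : s ∈ {2, 4}, s ≤ k}:
k:     0  1  2  3  4  5  6  7
g(k):  0  0  1  1  2  2  0  0
So g(7) = 0.
Build the Grundy sequence for stack B with g(k) = mex{g(k−s) : s ∈ {2, 5, 6}, s ≤ k}:
g(0) = mex{} = 0
g(1) = mex{} = 0
g(2) = mex{0} = 1
g(3) = mex{0} = 1
g(4) = mex{1} = 0
g(5) = mex{0,1} = 2
g(6) = mex{0} = 1
g(7) = mex{0,1,2} = 3
g(8) = mex{1} = 0
g(9) = mex{0,1,3} = 2
g(10) = mex{0,2} = 1
So g(10) = 1.
The value of a disjunctive sum is the nim-sum of the parts.
Combined value = 0 XOR 1 = 1.

1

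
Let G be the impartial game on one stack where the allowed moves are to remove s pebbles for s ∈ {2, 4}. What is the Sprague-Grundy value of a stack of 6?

0

Grundy values for subtraction set {2, 4}:
g(0) = mex{} = 0
g(1) = mex{} = 0
g(2) = mex{0} = 1
g(3) = mex{0} = 1
g(4) = mex{0,1} = 2
g(5) = mex{0,1} = 2
g(6) = mex{1,2} = 0
So g(6) = 0.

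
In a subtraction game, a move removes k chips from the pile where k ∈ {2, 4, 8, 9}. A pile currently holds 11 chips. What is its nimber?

2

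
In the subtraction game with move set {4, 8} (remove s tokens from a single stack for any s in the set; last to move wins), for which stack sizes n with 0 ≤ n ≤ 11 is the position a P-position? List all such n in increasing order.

Grundy values for subtraction set {4, 8}:
k:     0  1  2  3  4  5  6  7  8  9 10 11
g(k):  0  0  0  0  1  1  1  1  2  2  2  2
The P-positions (g = 0) in 0..11 are 0, 1, 2, 3.

0, 1, 2, 3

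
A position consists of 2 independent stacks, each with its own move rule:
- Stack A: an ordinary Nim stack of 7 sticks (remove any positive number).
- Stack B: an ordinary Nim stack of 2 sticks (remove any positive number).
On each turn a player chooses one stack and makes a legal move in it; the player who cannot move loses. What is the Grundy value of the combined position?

Stack A is a plain Nim stack of size 7, so its Grundy value is 7.
Stack B is a plain Nim stack of size 2, so its Grundy value is 2.
The value of a disjunctive sum is the nim-sum of the parts.
Combined value = 7 XOR 2 = 5.

5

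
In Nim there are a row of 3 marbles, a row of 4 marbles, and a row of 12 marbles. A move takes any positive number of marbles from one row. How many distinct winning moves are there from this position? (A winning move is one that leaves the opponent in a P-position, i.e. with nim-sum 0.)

1

Compute the nim-sum pairwise:
3 ^ 4 = 7
7 ^ 12 = 11
The overall nim-sum is X = 11. A row of size p has a winning move iff p XOR X < p (reduce it to p XOR X).
  3: 3 XOR 11 = 8 ≥ 3 — no move.
  4: 4 XOR 11 = 15 ≥ 4 — no move.
  12: 12 XOR 11 = 7 < 12 — winning move (to 7).
That gives 1 winning move.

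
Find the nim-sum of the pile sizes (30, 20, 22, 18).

Nim-sum: 30 XOR 20 XOR 22 XOR 18 = 14.

14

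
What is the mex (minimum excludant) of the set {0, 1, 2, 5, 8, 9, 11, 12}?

The values 0, 1, 2 are all present; 3 is the first non-negative integer missing from the set.

3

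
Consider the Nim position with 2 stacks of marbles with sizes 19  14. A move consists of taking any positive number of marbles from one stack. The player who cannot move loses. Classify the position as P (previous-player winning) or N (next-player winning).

Compute the nim-sum pairwise:
19 ^ 14 = 29
The nim-sum is 29 ≠ 0, so this is an N-position: the player to move can win.

N-position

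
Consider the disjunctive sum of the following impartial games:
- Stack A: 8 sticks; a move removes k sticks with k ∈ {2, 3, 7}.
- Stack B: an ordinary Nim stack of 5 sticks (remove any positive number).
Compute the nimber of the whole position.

Grundy values for stack A (subtraction set {2, 3, 7}):
k:     0  1  2  3  4  5  6  7  8
g(k):  0  0  1  1  2  0  0  1  1
So g(8) = 1.
Stack B is a plain Nim stack of size 5, so its Grundy value is 5.
By the Sprague-Grundy theorem, the Grundy value of a sum of independent games is the XOR of the component values.
Combined value = 1 XOR 5 = 4.

4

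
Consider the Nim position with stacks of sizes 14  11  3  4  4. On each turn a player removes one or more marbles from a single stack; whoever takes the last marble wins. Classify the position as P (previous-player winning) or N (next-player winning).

N-position

Bitwise XOR of the heap sizes:
  1110  (14)
  1011  (11)
  0011  (3)
  0100  (4)
  0100  (4)
  ----
  0110  (6)
The nim-sum is 6 ≠ 0, so this is an N-position: the player to move can win.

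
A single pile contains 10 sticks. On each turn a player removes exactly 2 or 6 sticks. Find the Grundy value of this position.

Build the Grundy sequence with g(k) = mex{g(k−s) : s ∈ {2, 6}, s ≤ k}:
k:     0  1  2  3  4  5  6  7  8  9 10
g(k):  0  0  1  1  0  0  1  1  0  0  1
So g(10) = 1.

1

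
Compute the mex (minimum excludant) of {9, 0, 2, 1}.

The values 0, 1, 2 are all present; 3 is the first non-negative integer missing from the set.

3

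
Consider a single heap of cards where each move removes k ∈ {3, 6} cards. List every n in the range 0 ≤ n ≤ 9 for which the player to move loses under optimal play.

Grundy values for subtraction set {3, 6}:
g(0) = mex{} = 0
g(1) = mex{} = 0
g(2) = mex{} = 0
g(3) = mex{0} = 1
g(4) = mex{0} = 1
g(5) = mex{0} = 1
g(6) = mex{0,1} = 2
g(7) = mex{0,1} = 2
g(8) = mex{0,1} = 2
g(9) = mex{1,2} = 0
The P-positions (g = 0) in 0..9 are 0, 1, 2, 9.

0, 1, 2, 9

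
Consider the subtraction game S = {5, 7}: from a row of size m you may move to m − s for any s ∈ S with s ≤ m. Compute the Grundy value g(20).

1

Compute g(0), g(1), … for moves {5, 7}:
k:     0  1  2  3  4  5  6  7  8  9 10 11 12 13 14 15 16 17 18 19 20
g(k):  0  0  0  0  0  1  1  1  1  1  2  2  0  0  0  0  0  1  1  1  1
So g(20) = 1.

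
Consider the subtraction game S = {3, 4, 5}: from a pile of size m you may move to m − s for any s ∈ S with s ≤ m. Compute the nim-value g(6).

Build the Grundy sequence with g(k) = mex{g(k−s) : s ∈ {3, 4, 5}, s ≤ k}:
k:     0  1  2  3  4  5  6
g(k):  0  0  0  1  1  1  2
So g(6) = 2.

2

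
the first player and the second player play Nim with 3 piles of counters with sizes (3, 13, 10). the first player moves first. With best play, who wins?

the first player wins

In binary:
  0011  (3)
  1101  (13)
  1010  (10)
  ----
  0100  (4)
The nim-sum is 4 ≠ 0, so this is an N-position: the player to move can win; the first player has a winning move.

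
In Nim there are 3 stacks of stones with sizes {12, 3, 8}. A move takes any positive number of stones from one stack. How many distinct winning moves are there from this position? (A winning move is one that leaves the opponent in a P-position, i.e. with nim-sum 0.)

Nim-sum: 12 ^ 3 ^ 8 = 7.
The overall nim-sum is X = 7. A stack of size p has a winning move iff p XOR X < p (reduce it to p XOR X).
  12: 12 XOR 7 = 11 < 12 — winning move (to 11).
  3: 3 XOR 7 = 4 ≥ 3 — no move.
  8: 8 XOR 7 = 15 ≥ 8 — no move.
That gives 1 winning move.

1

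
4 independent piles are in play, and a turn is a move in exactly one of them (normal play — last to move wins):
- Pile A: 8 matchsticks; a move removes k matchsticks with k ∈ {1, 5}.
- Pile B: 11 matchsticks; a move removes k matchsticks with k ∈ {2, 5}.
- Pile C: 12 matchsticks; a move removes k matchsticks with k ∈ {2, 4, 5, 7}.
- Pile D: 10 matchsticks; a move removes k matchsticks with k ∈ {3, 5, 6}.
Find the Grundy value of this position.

1

Build the Grundy sequence for pile A with g(k) = mex{g(k−s) : s ∈ {1, 5}, s ≤ k}:
k:     0  1  2  3  4  5  6  7  8
g(k):  0  1  0  1  0  1  0  1  0
So g(8) = 0.
Grundy values for pile B (subtraction set {2, 5}):
g(0) = mex{} = 0
g(1) = mex{} = 0
g(2) = mex{0} = 1
g(3) = mex{0} = 1
g(4) = mex{1} = 0
g(5) = mex{0,1} = 2
g(6) = mex{0} = 1
g(7) = mex{1,2} = 0
g(8) = mex{1} = 0
g(9) = mex{0} = 1
g(10) = mex{0,2} = 1
g(11) = mex{1} = 0
So g(11) = 0.
For pile C, compute g(0), g(1), … with moves {2, 4, 5, 7}:
k:     0  1  2  3  4  5  6  7  8  9 10 11 12
g(k):  0  0  1  1  2  2  3  3  4  0  0  1  1
So g(12) = 1.
Grundy values for pile D (subtraction set {3, 5, 6}):
g(0) = mex{} = 0
g(1) = mex{} = 0
g(2) = mex{} = 0
g(3) = mex{0} = 1
g(4) = mex{0} = 1
g(5) = mex{0} = 1
g(6) = mex{0,1} = 2
g(7) = mex{0,1} = 2
g(8) = mex{0,1} = 2
g(9) = mex{1,2} = 0
g(10) = mex{1,2} = 0
So g(10) = 0.
By the Sprague-Grundy theorem, the Grundy value of a sum of independent games is the XOR of the component values.
Combined value = 0 XOR 0 XOR 1 XOR 0 = 1.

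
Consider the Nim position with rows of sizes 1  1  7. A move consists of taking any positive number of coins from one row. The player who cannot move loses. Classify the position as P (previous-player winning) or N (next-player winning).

N-position

Compute the nim-sum pairwise:
1 XOR 1 = 0
0 XOR 7 = 7
The nim-sum is 7 ≠ 0, so this is an N-position: the player to move can win.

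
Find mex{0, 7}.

1

0 is in the set but 1 is not, so the mex is 1.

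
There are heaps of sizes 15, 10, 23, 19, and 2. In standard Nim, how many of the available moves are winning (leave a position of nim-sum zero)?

In binary:
  01111  (15)
  01010  (10)
  10111  (23)
  10011  (19)
  00010  (2)
  -----
  00011  (3)
The overall nim-sum is X = 3. A heap of size p has a winning move iff p XOR X < p (reduce it to p XOR X).
  15: 15 XOR 3 = 12 < 15 — winning move (to 12).
  10: 10 XOR 3 = 9 < 10 — winning move (to 9).
  23: 23 XOR 3 = 20 < 23 — winning move (to 20).
  19: 19 XOR 3 = 16 < 19 — winning move (to 16).
  2: 2 XOR 3 = 1 < 2 — winning move (to 1).
That gives 5 winning moves.

5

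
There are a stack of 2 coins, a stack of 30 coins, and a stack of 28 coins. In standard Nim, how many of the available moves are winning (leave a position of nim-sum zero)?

0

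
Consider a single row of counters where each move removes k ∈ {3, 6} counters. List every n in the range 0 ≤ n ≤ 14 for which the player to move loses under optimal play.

Build the Grundy sequence with g(k) = mex{g(k−s) : s ∈ {3, 6}, s ≤ k}:
g(0) = mex{} = 0
g(1) = mex{} = 0
g(2) = mex{} = 0
g(3) = mex{0} = 1
g(4) = mex{0} = 1
g(5) = mex{0} = 1
g(6) = mex{0,1} = 2
g(7) = mex{0,1} = 2
g(8) = mex{0,1} = 2
g(9) = mex{1,2} = 0
g(10) = mex{1,2} = 0
g(11) = mex{1,2} = 0
g(12) = mex{0,2} = 1
g(13) = mex{0,2} = 1
g(14) = mex{0,2} = 1
The P-positions (g = 0) in 0..14 are 0, 1, 2, 9, 10, 11.

0, 1, 2, 9, 10, 11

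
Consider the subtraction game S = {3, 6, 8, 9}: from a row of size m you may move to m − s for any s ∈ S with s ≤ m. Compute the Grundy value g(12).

0

Grundy values for subtraction set {3, 6, 8, 9}:
k:     0  1  2  3  4  5  6  7  8  9 10 11 12
g(k):  0  0  0  1  1  1  2  2  2  3  3  3  0
So g(12) = 0.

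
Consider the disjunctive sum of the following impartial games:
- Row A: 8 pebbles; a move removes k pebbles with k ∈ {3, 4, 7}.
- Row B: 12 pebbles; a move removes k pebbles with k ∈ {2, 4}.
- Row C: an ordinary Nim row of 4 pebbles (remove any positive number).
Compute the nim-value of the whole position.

For row A, compute g(0), g(1), … with moves {3, 4, 7}:
g(0) = mex{} = 0
g(1) = mex{} = 0
g(2) = mex{} = 0
g(3) = mex{0} = 1
g(4) = mex{0} = 1
g(5) = mex{0} = 1
g(6) = mex{0,1} = 2
g(7) = mex{0,1} = 2
g(8) = mex{0,1} = 2
So g(8) = 2.
For row B, compute g(0), g(1), … with moves {2, 4}:
k:     0  1  2  3  4  5  6  7  8  9 10 11 12
g(k):  0  0  1  1  2  2  0  0  1  1  2  2  0
So g(12) = 0.
Row C is a plain Nim row of size 4, so its Grundy value is 4.
The value of a disjunctive sum is the nim-sum of the parts.
Combined value = 2 ⊕ 0 ⊕ 4 = 6.

6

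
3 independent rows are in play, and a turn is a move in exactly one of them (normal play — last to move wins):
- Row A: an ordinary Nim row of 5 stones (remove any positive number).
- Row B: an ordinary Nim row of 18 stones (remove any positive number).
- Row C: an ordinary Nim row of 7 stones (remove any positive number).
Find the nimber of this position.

Row A is a plain Nim row of size 5, so its Grundy value is 5.
Row B is a plain Nim row of size 18, so its Grundy value is 18.
Row C is a plain Nim row of size 7, so its Grundy value is 7.
The value of a disjunctive sum is the nim-sum of the parts.
Combined value = 5 XOR 18 XOR 7 = 16.

16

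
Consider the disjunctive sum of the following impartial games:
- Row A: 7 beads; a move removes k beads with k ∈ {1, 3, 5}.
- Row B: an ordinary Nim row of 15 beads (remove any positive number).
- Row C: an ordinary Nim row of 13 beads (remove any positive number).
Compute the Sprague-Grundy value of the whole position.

Build the Grundy sequence for row A with g(k) = mex{g(k−s) : s ∈ {1, 3, 5}, s ≤ k}:
g(0) = mex{} = 0
g(1) = mex{0} = 1
g(2) = mex{1} = 0
g(3) = mex{0} = 1
g(4) = mex{1} = 0
g(5) = mex{0} = 1
g(6) = mex{1} = 0
g(7) = mex{0} = 1
So g(7) = 1.
Row B is a plain Nim row of size 15, so its Grundy value is 15.
Row C is a plain Nim row of size 13, so its Grundy value is 13.
The value of a disjunctive sum is the nim-sum of the parts.
Combined value = 1 XOR 15 XOR 13 = 3.

3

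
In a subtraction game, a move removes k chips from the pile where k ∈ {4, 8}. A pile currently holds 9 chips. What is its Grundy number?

2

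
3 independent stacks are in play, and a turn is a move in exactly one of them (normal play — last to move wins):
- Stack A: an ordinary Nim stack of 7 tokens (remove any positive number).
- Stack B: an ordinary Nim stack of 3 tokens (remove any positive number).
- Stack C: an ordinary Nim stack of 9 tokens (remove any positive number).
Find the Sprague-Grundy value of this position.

Stack A is a plain Nim stack of size 7, so its Grundy value is 7.
Stack B is a plain Nim stack of size 3, so its Grundy value is 3.
Stack C is a plain Nim stack of size 9, so its Grundy value is 9.
The value of a disjunctive sum is the nim-sum of the parts.
Combined value = 7 ⊕ 3 ⊕ 9 = 13.

13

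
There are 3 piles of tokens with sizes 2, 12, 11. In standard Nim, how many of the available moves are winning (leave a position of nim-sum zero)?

Compute the nim-sum pairwise:
2 ^ 12 = 14
14 ^ 11 = 5
The overall nim-sum is X = 5. A pile of size p has a winning move iff p XOR X < p (reduce it to p XOR X).
  2: 2 XOR 5 = 7 ≥ 2 — no move.
  12: 12 XOR 5 = 9 < 12 — winning move (to 9).
  11: 11 XOR 5 = 14 ≥ 11 — no move.
That gives 1 winning move.

1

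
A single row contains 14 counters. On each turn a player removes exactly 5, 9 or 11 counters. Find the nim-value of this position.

2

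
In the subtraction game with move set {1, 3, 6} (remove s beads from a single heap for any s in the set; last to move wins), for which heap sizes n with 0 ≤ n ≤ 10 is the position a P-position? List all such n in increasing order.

0, 2, 4, 9

Build the Grundy sequence with g(k) = mex{g(k−s) : s ∈ {1, 3, 6}, s ≤ k}:
g(0) = mex{} = 0
g(1) = mex{0} = 1
g(2) = mex{1} = 0
g(3) = mex{0} = 1
g(4) = mex{1} = 0
g(5) = mex{0} = 1
g(6) = mex{0,1} = 2
g(7) = mex{0,1,2} = 3
g(8) = mex{0,1,3} = 2
g(9) = mex{1,2} = 0
g(10) = mex{0,3} = 1
The P-positions (g = 0) in 0..10 are 0, 2, 4, 9.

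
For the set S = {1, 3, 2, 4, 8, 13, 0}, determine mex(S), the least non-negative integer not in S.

The values 0, 1, 2, 3, 4 are all present; 5 is the first non-negative integer missing from the set.

5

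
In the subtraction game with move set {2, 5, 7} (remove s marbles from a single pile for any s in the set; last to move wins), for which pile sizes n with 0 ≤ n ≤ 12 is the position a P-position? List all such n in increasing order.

0, 1, 4, 10

Build the Grundy sequence with g(k) = mex{g(k−s) : s ∈ {2, 5, 7}, s ≤ k}:
k:     0  1  2  3  4  5  6  7  8  9 10 11 12
g(k):  0  0  1  1  0  2  1  3  2  2  0  3  1
The P-positions (g = 0) in 0..12 are 0, 1, 4, 10.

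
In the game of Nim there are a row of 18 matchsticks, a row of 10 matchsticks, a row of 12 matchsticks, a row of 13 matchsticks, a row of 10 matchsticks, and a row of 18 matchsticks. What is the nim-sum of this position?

1

Compute the nim-sum pairwise:
18 XOR 10 = 24
24 XOR 12 = 20
20 XOR 13 = 25
25 XOR 10 = 19
19 XOR 18 = 1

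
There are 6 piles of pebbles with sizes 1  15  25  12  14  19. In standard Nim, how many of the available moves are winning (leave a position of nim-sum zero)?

3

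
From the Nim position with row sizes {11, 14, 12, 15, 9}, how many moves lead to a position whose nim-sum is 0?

5

In binary:
  1011  (11)
  1110  (14)
  1100  (12)
  1111  (15)
  1001  (9)
  ----
  1111  (15)
The overall nim-sum is X = 15. A row of size p has a winning move iff p XOR X < p (reduce it to p XOR X).
  11: 11 XOR 15 = 4 < 11 — winning move (to 4).
  14: 14 XOR 15 = 1 < 14 — winning move (to 1).
  12: 12 XOR 15 = 3 < 12 — winning move (to 3).
  15: 15 XOR 15 = 0 < 15 — winning move (to 0).
  9: 9 XOR 15 = 6 < 9 — winning move (to 6).
That gives 5 winning moves.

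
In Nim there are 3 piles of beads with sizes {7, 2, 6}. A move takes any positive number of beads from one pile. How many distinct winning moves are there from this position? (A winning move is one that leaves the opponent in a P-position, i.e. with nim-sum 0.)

3

Compute the nim-sum pairwise:
7 XOR 2 = 5
5 XOR 6 = 3
The overall nim-sum is X = 3. A pile of size p has a winning move iff p XOR X < p (reduce it to p XOR X).
  7: 7 XOR 3 = 4 < 7 — winning move (to 4).
  2: 2 XOR 3 = 1 < 2 — winning move (to 1).
  6: 6 XOR 3 = 5 < 6 — winning move (to 5).
That gives 3 winning moves.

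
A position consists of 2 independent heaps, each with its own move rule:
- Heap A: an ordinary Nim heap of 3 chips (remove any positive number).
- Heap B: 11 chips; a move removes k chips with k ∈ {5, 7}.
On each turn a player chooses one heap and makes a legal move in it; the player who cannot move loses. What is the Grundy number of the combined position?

1

Heap A is a plain Nim heap of size 3, so its Grundy value is 3.
Build the Grundy sequence for heap B with g(k) = mex{g(k−s) : s ∈ {5, 7}, s ≤ k}:
g(0) = mex{} = 0
g(1) = mex{} = 0
g(2) = mex{} = 0
g(3) = mex{} = 0
g(4) = mex{} = 0
g(5) = mex{0} = 1
g(6) = mex{0} = 1
g(7) = mex{0} = 1
g(8) = mex{0} = 1
g(9) = mex{0} = 1
g(10) = mex{0,1} = 2
g(11) = mex{0,1} = 2
So g(11) = 2.
The value of a disjunctive sum is the nim-sum of the parts.
Combined value = 3 XOR 2 = 1.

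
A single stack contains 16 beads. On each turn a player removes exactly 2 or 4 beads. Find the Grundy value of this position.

2

Build the Grundy sequence with g(k) = mex{g(k−s) : s ∈ {2, 4}, s ≤ k}:
k:     0  1  2  3  4  5  6  7  8  9 10 11 12 13 14 15 16
g(k):  0  0  1  1  2  2  0  0  1  1  2  2  0  0  1  1  2
So g(16) = 2.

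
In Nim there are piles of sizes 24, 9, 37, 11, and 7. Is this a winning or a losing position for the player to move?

Winning position

Compute the nim-sum pairwise:
24 ⊕ 9 = 17
17 ⊕ 37 = 52
52 ⊕ 11 = 63
63 ⊕ 7 = 56
The nim-sum is 56 ≠ 0, so this is an N-position: the player to move can win.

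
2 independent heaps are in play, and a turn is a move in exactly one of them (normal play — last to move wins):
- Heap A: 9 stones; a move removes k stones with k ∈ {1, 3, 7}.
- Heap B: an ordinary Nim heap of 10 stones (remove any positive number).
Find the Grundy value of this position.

Grundy values for heap A (subtraction set {1, 3, 7}):
k:     0  1  2  3  4  5  6  7  8  9
g(k):  0  1  0  1  0  1  0  1  0  1
So g(9) = 1.
Heap B is a plain Nim heap of size 10, so its Grundy value is 10.
By the Sprague-Grundy theorem, the Grundy value of a sum of independent games is the XOR of the component values.
Combined value = 1 XOR 10 = 11.

11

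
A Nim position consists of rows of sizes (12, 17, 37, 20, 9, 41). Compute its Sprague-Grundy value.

12

Write each in binary and XOR column by column:
  001100  (12)
  010001  (17)
  100101  (37)
  010100  (20)
  001001  (9)
  101001  (41)
  ------
  001100  (12)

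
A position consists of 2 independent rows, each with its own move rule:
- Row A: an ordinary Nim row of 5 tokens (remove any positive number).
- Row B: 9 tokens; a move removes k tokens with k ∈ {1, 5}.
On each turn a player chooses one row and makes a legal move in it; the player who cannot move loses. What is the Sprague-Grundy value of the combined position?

Row A is a plain Nim row of size 5, so its Grundy value is 5.
Build the Grundy sequence for row B with g(k) = mex{g(k−s) : s ∈ {1, 5}, s ≤ k}:
k:     0  1  2  3  4  5  6  7  8  9
g(k):  0  1  0  1  0  1  0  1  0  1
So g(9) = 1.
The value of a disjunctive sum is the nim-sum of the parts.
Combined value = 5 XOR 1 = 4.

4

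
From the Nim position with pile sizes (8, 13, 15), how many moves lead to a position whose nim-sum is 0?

3

Nim-sum: 8 ⊕ 13 ⊕ 15 = 10.
The overall nim-sum is X = 10. A pile of size p has a winning move iff p XOR X < p (reduce it to p XOR X).
  8: 8 XOR 10 = 2 < 8 — winning move (to 2).
  13: 13 XOR 10 = 7 < 13 — winning move (to 7).
  15: 15 XOR 10 = 5 < 15 — winning move (to 5).
That gives 3 winning moves.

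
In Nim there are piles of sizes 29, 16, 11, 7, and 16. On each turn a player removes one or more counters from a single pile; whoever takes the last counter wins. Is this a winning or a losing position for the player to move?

Write each in binary and XOR column by column:
  11101  (29)
  10000  (16)
  01011  (11)
  00111  (7)
  10000  (16)
  -----
  10001  (17)
The nim-sum is 17 ≠ 0, so this is an N-position: the player to move can win.

Winning position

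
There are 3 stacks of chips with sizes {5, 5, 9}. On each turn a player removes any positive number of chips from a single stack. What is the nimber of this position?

Nim-sum: 5 ^ 5 ^ 9 = 9.

9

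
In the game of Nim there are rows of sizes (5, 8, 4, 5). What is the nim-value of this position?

In binary:
  0101  (5)
  1000  (8)
  0100  (4)
  0101  (5)
  ----
  1100  (12)

12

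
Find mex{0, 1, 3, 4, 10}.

2

The values 0, 1 are all present; 2 is the first non-negative integer missing from the set.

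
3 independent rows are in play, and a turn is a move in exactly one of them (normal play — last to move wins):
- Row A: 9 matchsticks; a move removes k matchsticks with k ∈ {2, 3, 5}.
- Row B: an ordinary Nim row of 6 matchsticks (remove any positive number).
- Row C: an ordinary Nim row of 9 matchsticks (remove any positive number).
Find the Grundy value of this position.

14

Grundy values for row A (subtraction set {2, 3, 5}):
k:     0  1  2  3  4  5  6  7  8  9
g(k):  0  0  1  1  2  2  3  0  0  1
So g(9) = 1.
Row B is a plain Nim row of size 6, so its Grundy value is 6.
Row C is a plain Nim row of size 9, so its Grundy value is 9.
The value of a disjunctive sum is the nim-sum of the parts.
Combined value = 1 XOR 6 XOR 9 = 14.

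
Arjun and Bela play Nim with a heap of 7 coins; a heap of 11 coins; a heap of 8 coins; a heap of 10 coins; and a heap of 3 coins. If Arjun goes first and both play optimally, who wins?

Arjun wins

Bitwise XOR of the heap sizes:
  0111  (7)
  1011  (11)
  1000  (8)
  1010  (10)
  0011  (3)
  ----
  1101  (13)
The nim-sum is 13 ≠ 0, so this is an N-position: the player to move can win; Arjun has a winning move.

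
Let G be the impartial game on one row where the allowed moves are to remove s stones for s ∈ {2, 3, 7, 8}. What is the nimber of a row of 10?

0

Build the Grundy sequence with g(k) = mex{g(k−s) : s ∈ {2, 3, 7, 8}, s ≤ k}:
k:     0  1  2  3  4  5  6  7  8  9 10
g(k):  0  0  1  1  2  0  0  1  1  2  0
So g(10) = 0.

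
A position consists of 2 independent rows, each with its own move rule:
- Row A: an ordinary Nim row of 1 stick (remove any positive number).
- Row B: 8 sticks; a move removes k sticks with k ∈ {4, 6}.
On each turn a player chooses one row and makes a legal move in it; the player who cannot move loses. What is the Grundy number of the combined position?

Row A is a plain Nim row of size 1, so its Grundy value is 1.
For row B, compute g(0), g(1), … with moves {4, 6}:
k:     0  1  2  3  4  5  6  7  8
g(k):  0  0  0  0  1  1  1  1  2
So g(8) = 2.
The value of a disjunctive sum is the nim-sum of the parts.
Combined value = 1 XOR 2 = 3.

3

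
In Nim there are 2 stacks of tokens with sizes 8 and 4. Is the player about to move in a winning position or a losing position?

Winning position

Nim-sum: 8 XOR 4 = 12.
The nim-sum is 12 ≠ 0, so this is an N-position: the player to move can win.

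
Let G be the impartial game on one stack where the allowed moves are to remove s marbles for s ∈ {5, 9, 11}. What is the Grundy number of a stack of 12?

2

Grundy values for subtraction set {5, 9, 11}:
g(0) = mex{} = 0
g(1) = mex{} = 0
g(2) = mex{} = 0
g(3) = mex{} = 0
g(4) = mex{} = 0
g(5) = mex{0} = 1
g(6) = mex{0} = 1
g(7) = mex{0} = 1
g(8) = mex{0} = 1
g(9) = mex{0} = 1
g(10) = mex{0,1} = 2
g(11) = mex{0,1} = 2
g(12) = mex{0,1} = 2
So g(12) = 2.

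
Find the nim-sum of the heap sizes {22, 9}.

31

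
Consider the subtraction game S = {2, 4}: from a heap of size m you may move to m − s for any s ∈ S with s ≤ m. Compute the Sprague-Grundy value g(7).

0

Grundy values for subtraction set {2, 4}:
k:     0  1  2  3  4  5  6  7
g(k):  0  0  1  1  2  2  0  0
So g(7) = 0.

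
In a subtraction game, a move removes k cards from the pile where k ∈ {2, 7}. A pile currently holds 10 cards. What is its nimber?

0

Build the Grundy sequence with g(k) = mex{g(k−s) : s ∈ {2, 7}, s ≤ k}:
g(0) = mex{} = 0
g(1) = mex{} = 0
g(2) = mex{0} = 1
g(3) = mex{0} = 1
g(4) = mex{1} = 0
g(5) = mex{1} = 0
g(6) = mex{0} = 1
g(7) = mex{0} = 1
g(8) = mex{0,1} = 2
g(9) = mex{1} = 0
g(10) = mex{1,2} = 0
So g(10) = 0.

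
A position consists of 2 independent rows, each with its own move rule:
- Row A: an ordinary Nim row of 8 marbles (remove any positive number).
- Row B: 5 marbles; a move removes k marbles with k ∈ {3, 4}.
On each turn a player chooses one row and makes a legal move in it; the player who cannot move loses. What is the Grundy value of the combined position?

Row A is a plain Nim row of size 8, so its Grundy value is 8.
For row B, compute g(0), g(1), … with moves {3, 4}:
k:     0  1  2  3  4  5
g(k):  0  0  0  1  1  1
So g(5) = 1.
The value of a disjunctive sum is the nim-sum of the parts.
Combined value = 8 ⊕ 1 = 9.

9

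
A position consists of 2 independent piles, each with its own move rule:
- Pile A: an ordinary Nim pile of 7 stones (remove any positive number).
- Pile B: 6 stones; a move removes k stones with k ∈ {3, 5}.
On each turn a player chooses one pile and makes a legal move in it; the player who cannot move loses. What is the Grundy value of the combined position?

Pile A is a plain Nim pile of size 7, so its Grundy value is 7.
Grundy values for pile B (subtraction set {3, 5}):
g(0) = mex{} = 0
g(1) = mex{} = 0
g(2) = mex{} = 0
g(3) = mex{0} = 1
g(4) = mex{0} = 1
g(5) = mex{0} = 1
g(6) = mex{0,1} = 2
So g(6) = 2.
The value of a disjunctive sum is the nim-sum of the parts.
Combined value = 7 XOR 2 = 5.

5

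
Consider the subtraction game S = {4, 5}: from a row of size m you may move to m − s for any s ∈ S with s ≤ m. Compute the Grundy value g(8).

2

Compute g(0), g(1), … for moves {4, 5}:
k:     0  1  2  3  4  5  6  7  8
g(k):  0  0  0  0  1  1  1  1  2
So g(8) = 2.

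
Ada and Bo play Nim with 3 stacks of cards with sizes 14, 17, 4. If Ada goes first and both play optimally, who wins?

Ada wins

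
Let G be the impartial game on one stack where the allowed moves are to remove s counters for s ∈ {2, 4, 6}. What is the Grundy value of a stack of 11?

1

Compute g(0), g(1), … for moves {2, 4, 6}:
g(0) = mex{} = 0
g(1) = mex{} = 0
g(2) = mex{0} = 1
g(3) = mex{0} = 1
g(4) = mex{0,1} = 2
g(5) = mex{0,1} = 2
g(6) = mex{0,1,2} = 3
g(7) = mex{0,1,2} = 3
g(8) = mex{1,2,3} = 0
g(9) = mex{1,2,3} = 0
g(10) = mex{0,2,3} = 1
g(11) = mex{0,2,3} = 1
So g(11) = 1.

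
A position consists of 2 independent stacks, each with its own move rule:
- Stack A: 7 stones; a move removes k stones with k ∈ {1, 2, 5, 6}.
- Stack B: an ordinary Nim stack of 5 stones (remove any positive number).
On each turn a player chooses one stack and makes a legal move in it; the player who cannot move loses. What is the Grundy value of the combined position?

For stack A, compute g(0), g(1), … with moves {1, 2, 5, 6}:
g(0) = mex{} = 0
g(1) = mex{0} = 1
g(2) = mex{0,1} = 2
g(3) = mex{1,2} = 0
g(4) = mex{0,2} = 1
g(5) = mex{0,1} = 2
g(6) = mex{0,1,2} = 3
g(7) = mex{1,2,3} = 0
So g(7) = 0.
Stack B is a plain Nim stack of size 5, so its Grundy value is 5.
The value of a disjunctive sum is the nim-sum of the parts.
Combined value = 0 XOR 5 = 5.

5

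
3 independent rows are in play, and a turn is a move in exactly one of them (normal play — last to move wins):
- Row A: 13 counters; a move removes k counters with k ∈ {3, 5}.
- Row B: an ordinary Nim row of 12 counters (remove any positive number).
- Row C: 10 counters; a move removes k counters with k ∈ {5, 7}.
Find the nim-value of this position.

Build the Grundy sequence for row A with g(k) = mex{g(k−s) : s ∈ {3, 5}, s ≤ k}:
k:     0  1  2  3  4  5  6  7  8  9 10 11 12 13
g(k):  0  0  0  1  1  1  2  2  0  0  0  1  1  1
So g(13) = 1.
Row B is a plain Nim row of size 12, so its Grundy value is 12.
For row C, compute g(0), g(1), … with moves {5, 7}:
k:     0  1  2  3  4  5  6  7  8  9 10
g(k):  0  0  0  0  0  1  1  1  1  1  2
So g(10) = 2.
The value of a disjunctive sum is the nim-sum of the parts.
Combined value = 1 ⊕ 12 ⊕ 2 = 15.

15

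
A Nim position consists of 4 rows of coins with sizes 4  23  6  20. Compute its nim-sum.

1

Compute the nim-sum pairwise:
4 ⊕ 23 = 19
19 ⊕ 6 = 21
21 ⊕ 20 = 1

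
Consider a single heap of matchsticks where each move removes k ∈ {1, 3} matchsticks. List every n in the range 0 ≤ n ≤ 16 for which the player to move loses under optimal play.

Grundy values for subtraction set {1, 3}:
k:     0  1  2  3  4  5  6  7  8  9 10 11 12 13 14 15 16
g(k):  0  1  0  1  0  1  0  1  0  1  0  1  0  1  0  1  0
The P-positions (g = 0) in 0..16 are 0, 2, 4, 6, 8, 10, 12, 14, 16.

0, 2, 4, 6, 8, 10, 12, 14, 16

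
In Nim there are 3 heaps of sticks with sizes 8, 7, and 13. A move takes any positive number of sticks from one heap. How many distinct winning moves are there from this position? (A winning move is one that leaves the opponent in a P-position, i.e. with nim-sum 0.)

Write each in binary and XOR column by column:
  1000  (8)
  0111  (7)
  1101  (13)
  ----
  0010  (2)
The overall nim-sum is X = 2. A heap of size p has a winning move iff p XOR X < p (reduce it to p XOR X).
  8: 8 XOR 2 = 10 ≥ 8 — no move.
  7: 7 XOR 2 = 5 < 7 — winning move (to 5).
  13: 13 XOR 2 = 15 ≥ 13 — no move.
That gives 1 winning move.

1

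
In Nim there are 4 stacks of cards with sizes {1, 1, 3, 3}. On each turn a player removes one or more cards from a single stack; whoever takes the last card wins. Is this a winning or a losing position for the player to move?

Nim-sum: 1 XOR 1 XOR 3 XOR 3 = 0.
The nim-sum is 0, so this is a P-position: the player to move is in a losing position under optimal play.

Losing position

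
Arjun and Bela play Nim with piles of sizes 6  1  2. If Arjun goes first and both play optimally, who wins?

Bitwise XOR of the heap sizes:
  110  (6)
  001  (1)
  010  (2)
  ---
  101  (5)
The nim-sum is 5 ≠ 0, so this is an N-position: the player to move can win; Arjun has a winning move.

Arjun wins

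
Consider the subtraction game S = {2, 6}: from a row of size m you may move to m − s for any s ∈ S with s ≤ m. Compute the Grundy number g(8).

0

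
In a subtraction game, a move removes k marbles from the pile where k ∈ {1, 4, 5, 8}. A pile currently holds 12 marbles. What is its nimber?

1

Build the Grundy sequence with g(k) = mex{g(k−s) : s ∈ {1, 4, 5, 8}, s ≤ k}:
g(0) = mex{} = 0
g(1) = mex{0} = 1
g(2) = mex{1} = 0
g(3) = mex{0} = 1
g(4) = mex{0,1} = 2
g(5) = mex{0,1,2} = 3
g(6) = mex{0,1,3} = 2
g(7) = mex{0,1,2} = 3
g(8) = mex{0,1,2,3} = 4
g(9) = mex{1,2,3,4} = 0
g(10) = mex{0,2,3} = 1
g(11) = mex{1,2,3} = 0
g(12) = mex{0,2,3,4} = 1
So g(12) = 1.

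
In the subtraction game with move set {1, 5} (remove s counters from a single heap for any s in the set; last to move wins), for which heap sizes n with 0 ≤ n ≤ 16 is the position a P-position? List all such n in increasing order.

0, 2, 4, 6, 8, 10, 12, 14, 16

Grundy values for subtraction set {1, 5}:
k:     0  1  2  3  4  5  6  7  8  9 10 11 12 13 14 15 16
g(k):  0  1  0  1  0  1  0  1  0  1  0  1  0  1  0  1  0
The P-positions (g = 0) in 0..16 are 0, 2, 4, 6, 8, 10, 12, 14, 16.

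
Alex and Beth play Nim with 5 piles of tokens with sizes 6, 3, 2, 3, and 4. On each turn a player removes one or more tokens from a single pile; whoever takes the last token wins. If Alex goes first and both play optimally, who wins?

Beth wins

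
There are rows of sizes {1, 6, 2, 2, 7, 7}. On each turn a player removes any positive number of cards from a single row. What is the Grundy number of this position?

7

In binary:
  001  (1)
  110  (6)
  010  (2)
  010  (2)
  111  (7)
  111  (7)
  ---
  111  (7)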